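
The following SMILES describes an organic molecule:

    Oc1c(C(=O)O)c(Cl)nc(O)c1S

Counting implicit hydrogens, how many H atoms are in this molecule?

Walk through each heavy atom and fill implicit hydrogens from standard valence (C 4, N 3, O 2, S 2, halogen 1); for lowercase aromatic atoms, an aromatic c carries 1 H when it has two neighbours and 0 H with three, and aromatic n carries 0 H:
  atom 1: O, bond orders sum to 1 (valence 2) → 1 H
  atom 2: aromatic c, 3 neighbours → 0 H
  atom 3: aromatic c, 3 neighbours → 0 H
  atom 4: C, bond orders sum to 4 (valence 4) → 0 H
  atom 5: O, bond orders sum to 2 (valence 2) → 0 H
  atom 6: O, bond orders sum to 1 (valence 2) → 1 H
  atom 7: aromatic c, 3 neighbours → 0 H
  atom 8: Cl (halogen, monovalent) → 0 H
  atom 9: aromatic n, 2 neighbours → 0 H
  atom 10: aromatic c, 3 neighbours → 0 H
  atom 11: O, bond orders sum to 1 (valence 2) → 1 H
  atom 12: aromatic c, 3 neighbours → 0 H
  atom 13: S, bond orders sum to 1 (valence 2) → 1 H
Total hydrogens: 4.

4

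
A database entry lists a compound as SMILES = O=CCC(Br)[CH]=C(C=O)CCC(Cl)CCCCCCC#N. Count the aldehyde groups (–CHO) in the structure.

The aldehyde motif appears at heavy-atom positions 2, 8 in the SMILES.
Other groups present: 1 alkene, 1 nitrile.
Aldehyde count: 2.

2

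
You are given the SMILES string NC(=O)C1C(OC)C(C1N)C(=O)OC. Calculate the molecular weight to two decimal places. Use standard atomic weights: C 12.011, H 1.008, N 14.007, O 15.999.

202.21 g/mol

First, the molecular formula is C8H14N2O4 (counting implicit H from valence).
  C: 8 × 12.011 = 96.088
  H: 14 × 1.008 = 14.112
  N: 2 × 14.007 = 28.014
  O: 4 × 15.999 = 63.996
Sum: 8×12.011 + 14×1.008 + 2×14.007 + 4×15.999 = 202.210 → 202.21 g/mol.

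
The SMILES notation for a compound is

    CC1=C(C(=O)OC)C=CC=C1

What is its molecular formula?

Walk through each heavy atom and fill implicit hydrogens from standard valence (C 4, N 3, O 2, S 2, halogen 1):
  atom 1: C, bond orders sum to 1 (valence 4) → 3 H
  atom 2: C, bond orders sum to 4 (valence 4) → 0 H
  atom 3: C, bond orders sum to 4 (valence 4) → 0 H
  atom 4: C, bond orders sum to 4 (valence 4) → 0 H
  atom 5: O, bond orders sum to 2 (valence 2) → 0 H
  atom 6: O, bond orders sum to 2 (valence 2) → 0 H
  atom 7: C, bond orders sum to 1 (valence 4) → 3 H
  atom 8: C, bond orders sum to 3 (valence 4) → 1 H
  atom 9: C, bond orders sum to 3 (valence 4) → 1 H
  atom 10: C, bond orders sum to 3 (valence 4) → 1 H
  atom 11: C, bond orders sum to 3 (valence 4) → 1 H
Totals → C:9, H:10, O:2.

C9H10O2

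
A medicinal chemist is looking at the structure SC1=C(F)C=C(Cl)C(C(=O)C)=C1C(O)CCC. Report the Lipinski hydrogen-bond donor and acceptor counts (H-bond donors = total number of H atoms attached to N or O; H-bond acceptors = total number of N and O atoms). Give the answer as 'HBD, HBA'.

1, 2

Donors: find every N or O and count the H atoms it carries.
  atom 10 (O): bond orders sum to 2 → 0 H
  atom 14 (O): bond orders sum to 1 → 1 H
Lipinski HBD = 1.
Acceptors: N atoms = 0, O atoms = 2 → HBA = 2.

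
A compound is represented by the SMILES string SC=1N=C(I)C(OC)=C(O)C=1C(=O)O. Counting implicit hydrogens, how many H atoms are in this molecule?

Walk through each heavy atom and fill implicit hydrogens from standard valence (C 4, N 3, O 2, S 2, halogen 1):
  atom 1: S, bond orders sum to 1 (valence 2) → 1 H
  atom 2: C, bond orders sum to 4 (valence 4) → 0 H
  atom 3: N, bond orders sum to 3 (valence 3) → 0 H
  atom 4: C, bond orders sum to 4 (valence 4) → 0 H
  atom 5: I (halogen, monovalent) → 0 H
  atom 6: C, bond orders sum to 4 (valence 4) → 0 H
  atom 7: O, bond orders sum to 2 (valence 2) → 0 H
  atom 8: C, bond orders sum to 1 (valence 4) → 3 H
  atom 9: C, bond orders sum to 4 (valence 4) → 0 H
  atom 10: O, bond orders sum to 1 (valence 2) → 1 H
  atom 11: C, bond orders sum to 4 (valence 4) → 0 H
  atom 12: C, bond orders sum to 4 (valence 4) → 0 H
  atom 13: O, bond orders sum to 2 (valence 2) → 0 H
  atom 14: O, bond orders sum to 1 (valence 2) → 1 H
Total hydrogens: 6.

6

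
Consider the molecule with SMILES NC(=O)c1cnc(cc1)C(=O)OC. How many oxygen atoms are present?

3

Scan the SMILES for O atoms (remember two-letter symbols like Cl and Br are single atoms).
Oxygen count: 3.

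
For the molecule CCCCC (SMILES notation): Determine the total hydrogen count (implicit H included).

Walk through each heavy atom and fill implicit hydrogens from standard valence (C 4, N 3, O 2, S 2, halogen 1):
  atom 1: C, bond orders sum to 1 (valence 4) → 3 H
  atom 2: C, bond orders sum to 2 (valence 4) → 2 H
  atom 3: C, bond orders sum to 2 (valence 4) → 2 H
  atom 4: C, bond orders sum to 2 (valence 4) → 2 H
  atom 5: C, bond orders sum to 1 (valence 4) → 3 H
Total hydrogens: 12.

12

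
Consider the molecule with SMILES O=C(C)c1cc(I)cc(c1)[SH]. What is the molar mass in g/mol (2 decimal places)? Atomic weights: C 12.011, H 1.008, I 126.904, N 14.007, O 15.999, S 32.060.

First, the molecular formula is C8H7IOS (counting implicit H from valence).
  C: 8 × 12.011 = 96.088
  H: 7 × 1.008 = 7.056
  I: 1 × 126.904 = 126.904
  O: 1 × 15.999 = 15.999
  S: 1 × 32.060 = 32.060
Sum: 8×12.011 + 7×1.008 + 1×126.904 + 1×15.999 + 1×32.060 = 278.107 → 278.11 g/mol.

278.11 g/mol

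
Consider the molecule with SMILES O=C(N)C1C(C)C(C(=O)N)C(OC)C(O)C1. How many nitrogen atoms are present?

Scan the SMILES for N atoms (remember two-letter symbols like Cl and Br are single atoms).
Nitrogen count: 2.

2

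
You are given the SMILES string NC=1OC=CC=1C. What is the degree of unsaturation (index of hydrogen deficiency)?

Degree of unsaturation = (number of rings) + (number of π bonds).
Ring closures in the SMILES: 1.
π bonds: 2 double bonds (each 1 DoU) → 2 DoU from unsaturation.
Total DoU = 1 + 2 = 3.

3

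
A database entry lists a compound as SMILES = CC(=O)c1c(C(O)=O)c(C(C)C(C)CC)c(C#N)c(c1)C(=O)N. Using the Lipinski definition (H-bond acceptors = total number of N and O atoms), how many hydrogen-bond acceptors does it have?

N atoms: 2; O atoms: 4.
Lipinski HBA = 2 + 4 = 6.

6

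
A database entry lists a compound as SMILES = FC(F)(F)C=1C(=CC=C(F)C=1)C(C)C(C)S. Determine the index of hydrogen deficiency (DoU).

4

Molecular formula: C11H12F4S.
DoU = (2C + 2 + N − H − X) / 2, where X is the halogen count and O/S are ignored.
    = (2·11 + 2 + 0 − 12 − 4) / 2 = 8 / 2 = 4.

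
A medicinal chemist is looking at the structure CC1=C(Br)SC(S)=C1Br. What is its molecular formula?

Walk through each heavy atom and fill implicit hydrogens from standard valence (C 4, N 3, O 2, S 2, halogen 1):
  atom 1: C, bond orders sum to 1 (valence 4) → 3 H
  atom 2: C, bond orders sum to 4 (valence 4) → 0 H
  atom 3: C, bond orders sum to 4 (valence 4) → 0 H
  atom 4: Br (halogen, monovalent) → 0 H
  atom 5: S, bond orders sum to 2 (valence 2) → 0 H
  atom 6: C, bond orders sum to 4 (valence 4) → 0 H
  atom 7: S, bond orders sum to 1 (valence 2) → 1 H
  atom 8: C, bond orders sum to 4 (valence 4) → 0 H
  atom 9: Br (halogen, monovalent) → 0 H
Totals → C:5, H:4, Br:2, S:2.
In Hill order: C5H4Br2S2.

C5H4Br2S2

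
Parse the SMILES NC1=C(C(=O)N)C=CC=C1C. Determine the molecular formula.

Walk through each heavy atom and fill implicit hydrogens from standard valence (C 4, N 3, O 2, S 2, halogen 1):
  atom 1: N, bond orders sum to 1 (valence 3) → 2 H
  atom 2: C, bond orders sum to 4 (valence 4) → 0 H
  atom 3: C, bond orders sum to 4 (valence 4) → 0 H
  atom 4: C, bond orders sum to 4 (valence 4) → 0 H
  atom 5: O, bond orders sum to 2 (valence 2) → 0 H
  atom 6: N, bond orders sum to 1 (valence 3) → 2 H
  atom 7: C, bond orders sum to 3 (valence 4) → 1 H
  atom 8: C, bond orders sum to 3 (valence 4) → 1 H
  atom 9: C, bond orders sum to 3 (valence 4) → 1 H
  atom 10: C, bond orders sum to 4 (valence 4) → 0 H
  atom 11: C, bond orders sum to 1 (valence 4) → 3 H
Totals → C:8, H:10, N:2, O:1.

C8H10N2O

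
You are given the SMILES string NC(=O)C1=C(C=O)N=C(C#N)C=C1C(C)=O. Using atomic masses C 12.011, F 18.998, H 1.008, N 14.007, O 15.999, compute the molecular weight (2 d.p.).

First, the molecular formula is C10H7N3O3 (counting implicit H from valence).
  C: 10 × 12.011 = 120.110
  H: 7 × 1.008 = 7.056
  N: 3 × 14.007 = 42.021
  O: 3 × 15.999 = 47.997
Sum: 10×12.011 + 7×1.008 + 3×14.007 + 3×15.999 = 217.184 → 217.18 g/mol.

217.18 g/mol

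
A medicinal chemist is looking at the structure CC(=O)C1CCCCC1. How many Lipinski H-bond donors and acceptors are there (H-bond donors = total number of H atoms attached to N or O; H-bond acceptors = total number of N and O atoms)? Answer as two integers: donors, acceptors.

Donors: find every N or O and count the H atoms it carries.
  atom 3 (O): bond orders sum to 2 → 0 H
Lipinski HBD = 0.
Acceptors: N atoms = 0, O atoms = 1 → HBA = 1.

0, 1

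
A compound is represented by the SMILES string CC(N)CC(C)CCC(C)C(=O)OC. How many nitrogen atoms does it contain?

1

Scan the SMILES for N atoms (remember two-letter symbols like Cl and Br are single atoms).
Nitrogen count: 1.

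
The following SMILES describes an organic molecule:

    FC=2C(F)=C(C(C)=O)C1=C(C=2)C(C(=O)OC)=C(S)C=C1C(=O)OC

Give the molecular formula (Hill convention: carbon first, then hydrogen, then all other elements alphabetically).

Walk through each heavy atom and fill implicit hydrogens from standard valence (C 4, N 3, O 2, S 2, halogen 1):
  atom 1: F (halogen, monovalent) → 0 H
  atom 2: C, bond orders sum to 4 (valence 4) → 0 H
  atom 3: C, bond orders sum to 4 (valence 4) → 0 H
  atom 4: F (halogen, monovalent) → 0 H
  atom 5: C, bond orders sum to 4 (valence 4) → 0 H
  atom 6: C, bond orders sum to 4 (valence 4) → 0 H
  atom 7: C, bond orders sum to 1 (valence 4) → 3 H
  atom 8: O, bond orders sum to 2 (valence 2) → 0 H
  atom 9: C, bond orders sum to 4 (valence 4) → 0 H
  atom 10: C, bond orders sum to 4 (valence 4) → 0 H
  atom 11: C, bond orders sum to 3 (valence 4) → 1 H
  atom 12: C, bond orders sum to 4 (valence 4) → 0 H
  atom 13: C, bond orders sum to 4 (valence 4) → 0 H
  atom 14: O, bond orders sum to 2 (valence 2) → 0 H
  atom 15: O, bond orders sum to 2 (valence 2) → 0 H
  atom 16: C, bond orders sum to 1 (valence 4) → 3 H
  atom 17: C, bond orders sum to 4 (valence 4) → 0 H
  atom 18: S, bond orders sum to 1 (valence 2) → 1 H
  atom 19: C, bond orders sum to 3 (valence 4) → 1 H
  atom 20: C, bond orders sum to 4 (valence 4) → 0 H
  atom 21: C, bond orders sum to 4 (valence 4) → 0 H
  atom 22: O, bond orders sum to 2 (valence 2) → 0 H
  atom 23: O, bond orders sum to 2 (valence 2) → 0 H
  atom 24: C, bond orders sum to 1 (valence 4) → 3 H
Totals → C:16, H:12, F:2, O:5, S:1.

C16H12F2O5S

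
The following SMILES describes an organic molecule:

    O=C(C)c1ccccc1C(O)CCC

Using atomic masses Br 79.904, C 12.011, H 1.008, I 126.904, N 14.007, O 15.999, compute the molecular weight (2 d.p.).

192.26 g/mol

First, the molecular formula is C12H16O2 (counting implicit H from valence).
  C: 12 × 12.011 = 144.132
  H: 16 × 1.008 = 16.128
  O: 2 × 15.999 = 31.998
Sum: 12×12.011 + 16×1.008 + 2×15.999 = 192.258 → 192.26 g/mol.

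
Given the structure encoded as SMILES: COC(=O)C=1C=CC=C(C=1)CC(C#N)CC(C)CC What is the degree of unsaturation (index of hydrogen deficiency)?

7

Molecular formula: C16H21NO2.
DoU = (2C + 2 + N − H − X) / 2, where X is the halogen count and O/S are ignored.
    = (2·16 + 2 + 1 − 21 − 0) / 2 = 14 / 2 = 7.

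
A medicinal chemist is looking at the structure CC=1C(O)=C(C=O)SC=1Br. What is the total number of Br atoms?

Scan the SMILES for Br atoms (remember two-letter symbols like Cl and Br are single atoms).
Bromine count: 1.

1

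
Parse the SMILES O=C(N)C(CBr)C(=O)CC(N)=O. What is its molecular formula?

C6H9BrN2O3

Walk through each heavy atom and fill implicit hydrogens from standard valence (C 4, N 3, O 2, S 2, halogen 1):
  atom 1: O, bond orders sum to 2 (valence 2) → 0 H
  atom 2: C, bond orders sum to 4 (valence 4) → 0 H
  atom 3: N, bond orders sum to 1 (valence 3) → 2 H
  atom 4: C, bond orders sum to 3 (valence 4) → 1 H
  atom 5: C, bond orders sum to 2 (valence 4) → 2 H
  atom 6: Br (halogen, monovalent) → 0 H
  atom 7: C, bond orders sum to 4 (valence 4) → 0 H
  atom 8: O, bond orders sum to 2 (valence 2) → 0 H
  atom 9: C, bond orders sum to 2 (valence 4) → 2 H
  atom 10: C, bond orders sum to 4 (valence 4) → 0 H
  atom 11: N, bond orders sum to 1 (valence 3) → 2 H
  atom 12: O, bond orders sum to 2 (valence 2) → 0 H
Totals → C:6, H:9, Br:1, N:2, O:3.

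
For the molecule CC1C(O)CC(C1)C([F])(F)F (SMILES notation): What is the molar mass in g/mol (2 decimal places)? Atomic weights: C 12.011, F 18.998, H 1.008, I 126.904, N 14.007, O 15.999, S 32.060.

First, the molecular formula is C7H11F3O (counting implicit H from valence).
  C: 7 × 12.011 = 84.077
  F: 3 × 18.998 = 56.994
  H: 11 × 1.008 = 11.088
  O: 1 × 15.999 = 15.999
Sum: 7×12.011 + 3×18.998 + 11×1.008 + 1×15.999 = 168.158 → 168.16 g/mol.

168.16 g/mol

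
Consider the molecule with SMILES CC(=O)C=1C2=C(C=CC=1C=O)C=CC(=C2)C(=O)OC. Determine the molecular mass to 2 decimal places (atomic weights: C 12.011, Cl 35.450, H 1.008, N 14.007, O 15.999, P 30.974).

256.26 g/mol

First, the molecular formula is C15H12O4 (counting implicit H from valence).
  C: 15 × 12.011 = 180.165
  H: 12 × 1.008 = 12.096
  O: 4 × 15.999 = 63.996
Sum: 15×12.011 + 12×1.008 + 4×15.999 = 256.257 → 256.26 g/mol.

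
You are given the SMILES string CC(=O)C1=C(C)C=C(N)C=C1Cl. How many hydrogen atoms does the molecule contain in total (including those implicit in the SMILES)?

10

Walk through each heavy atom and fill implicit hydrogens from standard valence (C 4, N 3, O 2, S 2, halogen 1):
  atom 1: C, bond orders sum to 1 (valence 4) → 3 H
  atom 2: C, bond orders sum to 4 (valence 4) → 0 H
  atom 3: O, bond orders sum to 2 (valence 2) → 0 H
  atom 4: C, bond orders sum to 4 (valence 4) → 0 H
  atom 5: C, bond orders sum to 4 (valence 4) → 0 H
  atom 6: C, bond orders sum to 1 (valence 4) → 3 H
  atom 7: C, bond orders sum to 3 (valence 4) → 1 H
  atom 8: C, bond orders sum to 4 (valence 4) → 0 H
  atom 9: N, bond orders sum to 1 (valence 3) → 2 H
  atom 10: C, bond orders sum to 3 (valence 4) → 1 H
  atom 11: C, bond orders sum to 4 (valence 4) → 0 H
  atom 12: Cl (halogen, monovalent) → 0 H
Total hydrogens: 10.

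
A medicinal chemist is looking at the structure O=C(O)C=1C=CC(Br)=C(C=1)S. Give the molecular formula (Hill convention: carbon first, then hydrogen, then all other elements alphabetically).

Walk through each heavy atom and fill implicit hydrogens from standard valence (C 4, N 3, O 2, S 2, halogen 1):
  atom 1: O, bond orders sum to 2 (valence 2) → 0 H
  atom 2: C, bond orders sum to 4 (valence 4) → 0 H
  atom 3: O, bond orders sum to 1 (valence 2) → 1 H
  atom 4: C, bond orders sum to 4 (valence 4) → 0 H
  atom 5: C, bond orders sum to 3 (valence 4) → 1 H
  atom 6: C, bond orders sum to 3 (valence 4) → 1 H
  atom 7: C, bond orders sum to 4 (valence 4) → 0 H
  atom 8: Br (halogen, monovalent) → 0 H
  atom 9: C, bond orders sum to 4 (valence 4) → 0 H
  atom 10: C, bond orders sum to 3 (valence 4) → 1 H
  atom 11: S, bond orders sum to 1 (valence 2) → 1 H
Totals → C:7, H:5, Br:1, O:2, S:1.
In Hill order: C7H5BrO2S.

C7H5BrO2S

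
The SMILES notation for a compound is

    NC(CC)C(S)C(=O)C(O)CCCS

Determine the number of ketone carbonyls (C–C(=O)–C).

The ketone motif appears at heavy-atom position 7 in the SMILES.
Other groups present: 1 hydroxyl, 1 primary amine, 2 thiol.
Ketone count: 1.

1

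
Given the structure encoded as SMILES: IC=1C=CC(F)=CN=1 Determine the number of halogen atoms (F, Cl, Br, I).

Halogen atoms appear at heavy-atom positions 1, 6 (1×F, 1×I).
Halogen count: 2.

2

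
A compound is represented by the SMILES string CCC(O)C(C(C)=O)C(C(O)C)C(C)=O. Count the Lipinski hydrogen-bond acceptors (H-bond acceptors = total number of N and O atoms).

N atoms: 0; O atoms: 4.
Lipinski HBA = 0 + 4 = 4.

4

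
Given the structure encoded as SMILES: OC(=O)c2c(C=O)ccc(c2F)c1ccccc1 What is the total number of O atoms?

Scan the SMILES for O atoms (remember two-letter symbols like Cl and Br are single atoms).
Oxygen count: 3.

3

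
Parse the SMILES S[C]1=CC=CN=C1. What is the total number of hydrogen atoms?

5

Walk through each heavy atom and fill implicit hydrogens from standard valence (C 4, N 3, O 2, S 2, halogen 1):
  atom 1: S, bond orders sum to 1 (valence 2) → 1 H
  atom 2: C with explicit H count 0
  atom 3: C, bond orders sum to 3 (valence 4) → 1 H
  atom 4: C, bond orders sum to 3 (valence 4) → 1 H
  atom 5: C, bond orders sum to 3 (valence 4) → 1 H
  atom 6: N, bond orders sum to 3 (valence 3) → 0 H
  atom 7: C, bond orders sum to 3 (valence 4) → 1 H
Total hydrogens: 5.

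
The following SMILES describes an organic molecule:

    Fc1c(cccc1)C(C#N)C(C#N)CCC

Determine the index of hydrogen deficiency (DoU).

Molecular formula: C13H13FN2.
DoU = (2C + 2 + N − H − X) / 2, where X is the halogen count and O/S are ignored.
    = (2·13 + 2 + 2 − 13 − 1) / 2 = 16 / 2 = 8.

8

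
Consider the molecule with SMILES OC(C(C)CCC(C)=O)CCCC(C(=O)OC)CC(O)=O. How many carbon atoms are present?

15

Count every carbon token in the SMILES (each C, including those in ring-closure positions and inside branches).
Carbon count: 15.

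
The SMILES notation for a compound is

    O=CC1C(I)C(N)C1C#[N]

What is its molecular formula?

C6H7IN2O

Walk through each heavy atom and fill implicit hydrogens from standard valence (C 4, N 3, O 2, S 2, halogen 1):
  atom 1: O, bond orders sum to 2 (valence 2) → 0 H
  atom 2: C, bond orders sum to 3 (valence 4) → 1 H
  atom 3: C, bond orders sum to 3 (valence 4) → 1 H
  atom 4: C, bond orders sum to 3 (valence 4) → 1 H
  atom 5: I (halogen, monovalent) → 0 H
  atom 6: C, bond orders sum to 3 (valence 4) → 1 H
  atom 7: N, bond orders sum to 1 (valence 3) → 2 H
  atom 8: C, bond orders sum to 3 (valence 4) → 1 H
  atom 9: C, bond orders sum to 4 (valence 4) → 0 H
  atom 10: N with explicit H count 0
Totals → C:6, H:7, I:1, N:2, O:1.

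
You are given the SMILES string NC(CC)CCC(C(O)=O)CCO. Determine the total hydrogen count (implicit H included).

19

Walk through each heavy atom and fill implicit hydrogens from standard valence (C 4, N 3, O 2, S 2, halogen 1):
  atom 1: N, bond orders sum to 1 (valence 3) → 2 H
  atom 2: C, bond orders sum to 3 (valence 4) → 1 H
  atom 3: C, bond orders sum to 2 (valence 4) → 2 H
  atom 4: C, bond orders sum to 1 (valence 4) → 3 H
  atom 5: C, bond orders sum to 2 (valence 4) → 2 H
  atom 6: C, bond orders sum to 2 (valence 4) → 2 H
  atom 7: C, bond orders sum to 3 (valence 4) → 1 H
  atom 8: C, bond orders sum to 4 (valence 4) → 0 H
  atom 9: O, bond orders sum to 1 (valence 2) → 1 H
  atom 10: O, bond orders sum to 2 (valence 2) → 0 H
  atom 11: C, bond orders sum to 2 (valence 4) → 2 H
  atom 12: C, bond orders sum to 2 (valence 4) → 2 H
  atom 13: O, bond orders sum to 1 (valence 2) → 1 H
Total hydrogens: 19.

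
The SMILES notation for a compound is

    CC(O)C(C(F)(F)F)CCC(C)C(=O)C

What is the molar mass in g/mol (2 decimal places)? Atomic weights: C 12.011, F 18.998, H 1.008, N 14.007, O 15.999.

First, the molecular formula is C10H17F3O2 (counting implicit H from valence).
  C: 10 × 12.011 = 120.110
  F: 3 × 18.998 = 56.994
  H: 17 × 1.008 = 17.136
  O: 2 × 15.999 = 31.998
Sum: 10×12.011 + 3×18.998 + 17×1.008 + 2×15.999 = 226.238 → 226.24 g/mol.

226.24 g/mol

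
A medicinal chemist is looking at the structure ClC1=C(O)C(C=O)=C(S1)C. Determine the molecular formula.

C6H5ClO2S

Walk through each heavy atom and fill implicit hydrogens from standard valence (C 4, N 3, O 2, S 2, halogen 1):
  atom 1: Cl (halogen, monovalent) → 0 H
  atom 2: C, bond orders sum to 4 (valence 4) → 0 H
  atom 3: C, bond orders sum to 4 (valence 4) → 0 H
  atom 4: O, bond orders sum to 1 (valence 2) → 1 H
  atom 5: C, bond orders sum to 4 (valence 4) → 0 H
  atom 6: C, bond orders sum to 3 (valence 4) → 1 H
  atom 7: O, bond orders sum to 2 (valence 2) → 0 H
  atom 8: C, bond orders sum to 4 (valence 4) → 0 H
  atom 9: S, bond orders sum to 2 (valence 2) → 0 H
  atom 10: C, bond orders sum to 1 (valence 4) → 3 H
Totals → C:6, H:5, Cl:1, O:2, S:1.
In Hill order: C6H5ClO2S.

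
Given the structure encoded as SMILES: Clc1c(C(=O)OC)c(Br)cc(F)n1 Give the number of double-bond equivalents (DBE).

Molecular formula: C7H4BrClFNO2.
DoU = (2C + 2 + N − H − X) / 2, where X is the halogen count and O/S are ignored.
    = (2·7 + 2 + 1 − 4 − 3) / 2 = 10 / 2 = 5.

5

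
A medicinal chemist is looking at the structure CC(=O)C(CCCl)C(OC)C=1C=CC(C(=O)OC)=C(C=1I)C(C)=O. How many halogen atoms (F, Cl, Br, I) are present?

2

Halogen atoms appear at heavy-atom positions 7, 21 (1×Cl, 1×I).
Other groups present: 1 ester, 1 ether, 2 ketone.
Halogen count: 2.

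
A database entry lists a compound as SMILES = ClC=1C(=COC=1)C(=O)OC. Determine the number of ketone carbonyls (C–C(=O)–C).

Scan the SMILES for the ketone motif — none present.
Groups that are present: 1 ester.

0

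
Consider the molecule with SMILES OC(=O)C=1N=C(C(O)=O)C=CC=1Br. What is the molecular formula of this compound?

Walk through each heavy atom and fill implicit hydrogens from standard valence (C 4, N 3, O 2, S 2, halogen 1):
  atom 1: O, bond orders sum to 1 (valence 2) → 1 H
  atom 2: C, bond orders sum to 4 (valence 4) → 0 H
  atom 3: O, bond orders sum to 2 (valence 2) → 0 H
  atom 4: C, bond orders sum to 4 (valence 4) → 0 H
  atom 5: N, bond orders sum to 3 (valence 3) → 0 H
  atom 6: C, bond orders sum to 4 (valence 4) → 0 H
  atom 7: C, bond orders sum to 4 (valence 4) → 0 H
  atom 8: O, bond orders sum to 1 (valence 2) → 1 H
  atom 9: O, bond orders sum to 2 (valence 2) → 0 H
  atom 10: C, bond orders sum to 3 (valence 4) → 1 H
  atom 11: C, bond orders sum to 3 (valence 4) → 1 H
  atom 12: C, bond orders sum to 4 (valence 4) → 0 H
  atom 13: Br (halogen, monovalent) → 0 H
Totals → C:7, H:4, Br:1, N:1, O:4.
In Hill order: C7H4BrNO4.

C7H4BrNO4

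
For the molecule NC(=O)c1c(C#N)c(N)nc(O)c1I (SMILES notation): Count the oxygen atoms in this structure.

Scan the SMILES for O atoms (remember two-letter symbols like Cl and Br are single atoms).
Oxygen count: 2.

2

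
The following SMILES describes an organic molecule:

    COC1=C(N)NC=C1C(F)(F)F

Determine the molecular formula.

Walk through each heavy atom and fill implicit hydrogens from standard valence (C 4, N 3, O 2, S 2, halogen 1):
  atom 1: C, bond orders sum to 1 (valence 4) → 3 H
  atom 2: O, bond orders sum to 2 (valence 2) → 0 H
  atom 3: C, bond orders sum to 4 (valence 4) → 0 H
  atom 4: C, bond orders sum to 4 (valence 4) → 0 H
  atom 5: N, bond orders sum to 1 (valence 3) → 2 H
  atom 6: N, bond orders sum to 2 (valence 3) → 1 H
  atom 7: C, bond orders sum to 3 (valence 4) → 1 H
  atom 8: C, bond orders sum to 4 (valence 4) → 0 H
  atom 9: C, bond orders sum to 4 (valence 4) → 0 H
  atom 10: F (halogen, monovalent) → 0 H
  atom 11: F (halogen, monovalent) → 0 H
  atom 12: F (halogen, monovalent) → 0 H
Totals → C:6, H:7, F:3, N:2, O:1.
In Hill order: C6H7F3N2O.

C6H7F3N2O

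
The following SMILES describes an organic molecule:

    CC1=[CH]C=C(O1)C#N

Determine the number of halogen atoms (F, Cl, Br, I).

0

Scan the SMILES for the halogen motif — none present.
Groups that are present: 1 nitrile.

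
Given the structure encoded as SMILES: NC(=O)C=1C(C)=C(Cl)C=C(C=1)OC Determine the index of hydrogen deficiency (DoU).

5

Molecular formula: C9H10ClNO2.
DoU = (2C + 2 + N − H − X) / 2, where X is the halogen count and O/S are ignored.
    = (2·9 + 2 + 1 − 10 − 1) / 2 = 10 / 2 = 5.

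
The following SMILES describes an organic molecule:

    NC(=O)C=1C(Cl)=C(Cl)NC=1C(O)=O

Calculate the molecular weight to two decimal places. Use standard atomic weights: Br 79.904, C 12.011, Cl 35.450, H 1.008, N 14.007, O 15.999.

223.01 g/mol

First, the molecular formula is C6H4Cl2N2O3 (counting implicit H from valence).
  C: 6 × 12.011 = 72.066
  Cl: 2 × 35.450 = 70.900
  H: 4 × 1.008 = 4.032
  N: 2 × 14.007 = 28.014
  O: 3 × 15.999 = 47.997
Sum: 6×12.011 + 2×35.450 + 4×1.008 + 2×14.007 + 3×15.999 = 223.009 → 223.01 g/mol.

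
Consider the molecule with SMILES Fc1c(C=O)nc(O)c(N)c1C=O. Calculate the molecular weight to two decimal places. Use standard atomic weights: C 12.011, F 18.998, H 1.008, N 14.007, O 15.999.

First, the molecular formula is C7H5FN2O3 (counting implicit H from valence).
  C: 7 × 12.011 = 84.077
  F: 1 × 18.998 = 18.998
  H: 5 × 1.008 = 5.040
  N: 2 × 14.007 = 28.014
  O: 3 × 15.999 = 47.997
Sum: 7×12.011 + 1×18.998 + 5×1.008 + 2×14.007 + 3×15.999 = 184.126 → 184.13 g/mol.

184.13 g/mol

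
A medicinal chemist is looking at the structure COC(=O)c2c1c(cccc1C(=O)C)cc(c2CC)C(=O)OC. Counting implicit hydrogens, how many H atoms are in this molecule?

18

Walk through each heavy atom and fill implicit hydrogens from standard valence (C 4, N 3, O 2, S 2, halogen 1); for lowercase aromatic atoms, an aromatic c carries 1 H when it has two neighbours and 0 H with three, and aromatic n carries 0 H:
  atom 1: C, bond orders sum to 1 (valence 4) → 3 H
  atom 2: O, bond orders sum to 2 (valence 2) → 0 H
  atom 3: C, bond orders sum to 4 (valence 4) → 0 H
  atom 4: O, bond orders sum to 2 (valence 2) → 0 H
  atom 5: aromatic c, 3 neighbours → 0 H
  atom 6: aromatic c, 3 neighbours → 0 H
  atom 7: aromatic c, 3 neighbours → 0 H
  atom 8: aromatic c, 2 neighbours → 1 H
  atom 9: aromatic c, 2 neighbours → 1 H
  atom 10: aromatic c, 2 neighbours → 1 H
  atom 11: aromatic c, 3 neighbours → 0 H
  atom 12: C, bond orders sum to 4 (valence 4) → 0 H
  atom 13: O, bond orders sum to 2 (valence 2) → 0 H
  atom 14: C, bond orders sum to 1 (valence 4) → 3 H
  atom 15: aromatic c, 2 neighbours → 1 H
  atom 16: aromatic c, 3 neighbours → 0 H
  atom 17: aromatic c, 3 neighbours → 0 H
  atom 18: C, bond orders sum to 2 (valence 4) → 2 H
  atom 19: C, bond orders sum to 1 (valence 4) → 3 H
  atom 20: C, bond orders sum to 4 (valence 4) → 0 H
  atom 21: O, bond orders sum to 2 (valence 2) → 0 H
  atom 22: O, bond orders sum to 2 (valence 2) → 0 H
  atom 23: C, bond orders sum to 1 (valence 4) → 3 H
Total hydrogens: 18.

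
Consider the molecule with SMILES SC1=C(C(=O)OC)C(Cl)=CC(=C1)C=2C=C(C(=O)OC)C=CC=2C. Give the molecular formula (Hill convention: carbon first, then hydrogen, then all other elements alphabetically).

Walk through each heavy atom and fill implicit hydrogens from standard valence (C 4, N 3, O 2, S 2, halogen 1):
  atom 1: S, bond orders sum to 1 (valence 2) → 1 H
  atom 2: C, bond orders sum to 4 (valence 4) → 0 H
  atom 3: C, bond orders sum to 4 (valence 4) → 0 H
  atom 4: C, bond orders sum to 4 (valence 4) → 0 H
  atom 5: O, bond orders sum to 2 (valence 2) → 0 H
  atom 6: O, bond orders sum to 2 (valence 2) → 0 H
  atom 7: C, bond orders sum to 1 (valence 4) → 3 H
  atom 8: C, bond orders sum to 4 (valence 4) → 0 H
  atom 9: Cl (halogen, monovalent) → 0 H
  atom 10: C, bond orders sum to 3 (valence 4) → 1 H
  atom 11: C, bond orders sum to 4 (valence 4) → 0 H
  atom 12: C, bond orders sum to 3 (valence 4) → 1 H
  atom 13: C, bond orders sum to 4 (valence 4) → 0 H
  atom 14: C, bond orders sum to 3 (valence 4) → 1 H
  atom 15: C, bond orders sum to 4 (valence 4) → 0 H
  atom 16: C, bond orders sum to 4 (valence 4) → 0 H
  atom 17: O, bond orders sum to 2 (valence 2) → 0 H
  atom 18: O, bond orders sum to 2 (valence 2) → 0 H
  atom 19: C, bond orders sum to 1 (valence 4) → 3 H
  atom 20: C, bond orders sum to 3 (valence 4) → 1 H
  atom 21: C, bond orders sum to 3 (valence 4) → 1 H
  atom 22: C, bond orders sum to 4 (valence 4) → 0 H
  atom 23: C, bond orders sum to 1 (valence 4) → 3 H
Totals → C:17, H:15, Cl:1, O:4, S:1.
In Hill order: C17H15ClO4S.

C17H15ClO4S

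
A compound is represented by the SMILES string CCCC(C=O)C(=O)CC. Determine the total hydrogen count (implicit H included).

14

Walk through each heavy atom and fill implicit hydrogens from standard valence (C 4, N 3, O 2, S 2, halogen 1):
  atom 1: C, bond orders sum to 1 (valence 4) → 3 H
  atom 2: C, bond orders sum to 2 (valence 4) → 2 H
  atom 3: C, bond orders sum to 2 (valence 4) → 2 H
  atom 4: C, bond orders sum to 3 (valence 4) → 1 H
  atom 5: C, bond orders sum to 3 (valence 4) → 1 H
  atom 6: O, bond orders sum to 2 (valence 2) → 0 H
  atom 7: C, bond orders sum to 4 (valence 4) → 0 H
  atom 8: O, bond orders sum to 2 (valence 2) → 0 H
  atom 9: C, bond orders sum to 2 (valence 4) → 2 H
  atom 10: C, bond orders sum to 1 (valence 4) → 3 H
Total hydrogens: 14.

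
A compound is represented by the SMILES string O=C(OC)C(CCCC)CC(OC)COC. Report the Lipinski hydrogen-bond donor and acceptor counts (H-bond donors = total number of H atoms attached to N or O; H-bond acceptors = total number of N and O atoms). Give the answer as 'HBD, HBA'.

Donors: find every N or O and count the H atoms it carries.
  atom 1 (O): bond orders sum to 2 → 0 H
  atom 3 (O): bond orders sum to 2 → 0 H
  atom 12 (O): bond orders sum to 2 → 0 H
  atom 15 (O): bond orders sum to 2 → 0 H
Lipinski HBD = 0.
Acceptors: N atoms = 0, O atoms = 4 → HBA = 4.

0, 4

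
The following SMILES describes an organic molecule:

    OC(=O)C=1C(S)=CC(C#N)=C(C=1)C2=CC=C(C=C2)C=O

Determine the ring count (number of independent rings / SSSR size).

2

In SMILES, each pair of matching ring-closure digits denotes one ring-closing bond; the number of such bonds equals the number of independent rings.
Ring-closure bonds here: 2.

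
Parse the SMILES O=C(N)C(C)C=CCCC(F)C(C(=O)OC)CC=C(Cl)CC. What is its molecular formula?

C16H25ClFNO3

Walk through each heavy atom and fill implicit hydrogens from standard valence (C 4, N 3, O 2, S 2, halogen 1):
  atom 1: O, bond orders sum to 2 (valence 2) → 0 H
  atom 2: C, bond orders sum to 4 (valence 4) → 0 H
  atom 3: N, bond orders sum to 1 (valence 3) → 2 H
  atom 4: C, bond orders sum to 3 (valence 4) → 1 H
  atom 5: C, bond orders sum to 1 (valence 4) → 3 H
  atom 6: C, bond orders sum to 3 (valence 4) → 1 H
  atom 7: C, bond orders sum to 3 (valence 4) → 1 H
  atom 8: C, bond orders sum to 2 (valence 4) → 2 H
  atom 9: C, bond orders sum to 2 (valence 4) → 2 H
  atom 10: C, bond orders sum to 3 (valence 4) → 1 H
  atom 11: F (halogen, monovalent) → 0 H
  atom 12: C, bond orders sum to 3 (valence 4) → 1 H
  atom 13: C, bond orders sum to 4 (valence 4) → 0 H
  atom 14: O, bond orders sum to 2 (valence 2) → 0 H
  atom 15: O, bond orders sum to 2 (valence 2) → 0 H
  atom 16: C, bond orders sum to 1 (valence 4) → 3 H
  atom 17: C, bond orders sum to 2 (valence 4) → 2 H
  atom 18: C, bond orders sum to 3 (valence 4) → 1 H
  atom 19: C, bond orders sum to 4 (valence 4) → 0 H
  atom 20: Cl (halogen, monovalent) → 0 H
  atom 21: C, bond orders sum to 2 (valence 4) → 2 H
  atom 22: C, bond orders sum to 1 (valence 4) → 3 H
Totals → C:16, H:25, Cl:1, F:1, N:1, O:3.
In Hill order: C16H25ClFNO3.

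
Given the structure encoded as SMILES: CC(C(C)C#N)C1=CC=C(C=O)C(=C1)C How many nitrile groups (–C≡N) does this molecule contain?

The nitrile motif appears at heavy-atom position 5 in the SMILES.
Other groups present: 1 aldehyde.
Nitrile count: 1.

1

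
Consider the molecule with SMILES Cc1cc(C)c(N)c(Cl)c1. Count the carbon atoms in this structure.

Count every carbon token in the SMILES (each C, including those in ring-closure positions and inside branches).
Carbon count: 8.

8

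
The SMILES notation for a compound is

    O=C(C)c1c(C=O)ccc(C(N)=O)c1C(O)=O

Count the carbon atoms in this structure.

Count every carbon token in the SMILES (each C, including those in ring-closure positions and inside branches).
Carbon count: 11.

11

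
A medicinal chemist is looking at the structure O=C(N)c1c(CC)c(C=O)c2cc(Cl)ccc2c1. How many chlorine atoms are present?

1

Scan the SMILES for Cl atoms (remember two-letter symbols like Cl and Br are single atoms).
Chlorine count: 1.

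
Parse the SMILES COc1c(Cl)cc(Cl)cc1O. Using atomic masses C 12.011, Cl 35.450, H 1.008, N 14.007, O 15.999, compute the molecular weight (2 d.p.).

First, the molecular formula is C7H6Cl2O2 (counting implicit H from valence).
  C: 7 × 12.011 = 84.077
  Cl: 2 × 35.450 = 70.900
  H: 6 × 1.008 = 6.048
  O: 2 × 15.999 = 31.998
Sum: 7×12.011 + 2×35.450 + 6×1.008 + 2×15.999 = 193.023 → 193.02 g/mol.

193.02 g/mol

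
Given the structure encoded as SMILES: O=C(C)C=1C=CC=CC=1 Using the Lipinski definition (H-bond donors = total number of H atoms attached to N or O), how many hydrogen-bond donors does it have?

0

Donors: find every N or O and count the H atoms it carries.
  atom 1 (O): bond orders sum to 2 → 0 H
Lipinski HBD = 0.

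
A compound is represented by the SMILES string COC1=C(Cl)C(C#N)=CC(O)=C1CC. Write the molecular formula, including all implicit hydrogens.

C10H10ClNO2

Walk through each heavy atom and fill implicit hydrogens from standard valence (C 4, N 3, O 2, S 2, halogen 1):
  atom 1: C, bond orders sum to 1 (valence 4) → 3 H
  atom 2: O, bond orders sum to 2 (valence 2) → 0 H
  atom 3: C, bond orders sum to 4 (valence 4) → 0 H
  atom 4: C, bond orders sum to 4 (valence 4) → 0 H
  atom 5: Cl (halogen, monovalent) → 0 H
  atom 6: C, bond orders sum to 4 (valence 4) → 0 H
  atom 7: C, bond orders sum to 4 (valence 4) → 0 H
  atom 8: N, bond orders sum to 3 (valence 3) → 0 H
  atom 9: C, bond orders sum to 3 (valence 4) → 1 H
  atom 10: C, bond orders sum to 4 (valence 4) → 0 H
  atom 11: O, bond orders sum to 1 (valence 2) → 1 H
  atom 12: C, bond orders sum to 4 (valence 4) → 0 H
  atom 13: C, bond orders sum to 2 (valence 4) → 2 H
  atom 14: C, bond orders sum to 1 (valence 4) → 3 H
Totals → C:10, H:10, Cl:1, N:1, O:2.
In Hill order: C10H10ClNO2.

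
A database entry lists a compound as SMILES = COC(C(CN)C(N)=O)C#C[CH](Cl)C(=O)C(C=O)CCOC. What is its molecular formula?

Walk through each heavy atom and fill implicit hydrogens from standard valence (C 4, N 3, O 2, S 2, halogen 1):
  atom 1: C, bond orders sum to 1 (valence 4) → 3 H
  atom 2: O, bond orders sum to 2 (valence 2) → 0 H
  atom 3: C, bond orders sum to 3 (valence 4) → 1 H
  atom 4: C, bond orders sum to 3 (valence 4) → 1 H
  atom 5: C, bond orders sum to 2 (valence 4) → 2 H
  atom 6: N, bond orders sum to 1 (valence 3) → 2 H
  atom 7: C, bond orders sum to 4 (valence 4) → 0 H
  atom 8: N, bond orders sum to 1 (valence 3) → 2 H
  atom 9: O, bond orders sum to 2 (valence 2) → 0 H
  atom 10: C, bond orders sum to 4 (valence 4) → 0 H
  atom 11: C, bond orders sum to 4 (valence 4) → 0 H
  atom 12: C with explicit H count 1
  atom 13: Cl (halogen, monovalent) → 0 H
  atom 14: C, bond orders sum to 4 (valence 4) → 0 H
  atom 15: O, bond orders sum to 2 (valence 2) → 0 H
  atom 16: C, bond orders sum to 3 (valence 4) → 1 H
  atom 17: C, bond orders sum to 3 (valence 4) → 1 H
  atom 18: O, bond orders sum to 2 (valence 2) → 0 H
  atom 19: C, bond orders sum to 2 (valence 4) → 2 H
  atom 20: C, bond orders sum to 2 (valence 4) → 2 H
  atom 21: O, bond orders sum to 2 (valence 2) → 0 H
  atom 22: C, bond orders sum to 1 (valence 4) → 3 H
Totals → C:14, H:21, Cl:1, N:2, O:5.
In Hill order: C14H21ClN2O5.

C14H21ClN2O5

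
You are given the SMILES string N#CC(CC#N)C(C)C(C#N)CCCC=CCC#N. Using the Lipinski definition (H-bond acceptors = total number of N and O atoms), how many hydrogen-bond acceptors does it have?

4

N atoms: 4; O atoms: 0.
Lipinski HBA = 4 + 0 = 4.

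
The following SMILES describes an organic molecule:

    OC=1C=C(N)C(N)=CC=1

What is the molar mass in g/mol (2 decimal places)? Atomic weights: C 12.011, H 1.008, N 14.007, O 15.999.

First, the molecular formula is C6H8N2O (counting implicit H from valence).
  C: 6 × 12.011 = 72.066
  H: 8 × 1.008 = 8.064
  N: 2 × 14.007 = 28.014
  O: 1 × 15.999 = 15.999
Sum: 6×12.011 + 8×1.008 + 2×14.007 + 1×15.999 = 124.143 → 124.14 g/mol.

124.14 g/mol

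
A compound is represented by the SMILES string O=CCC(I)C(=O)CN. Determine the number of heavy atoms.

Every atom symbol written in the SMILES (organic subset) is one heavy atom; implicit H are not written.
Heavy atoms by element → C:5, I:1, N:1, O:2.
Total: 9.

9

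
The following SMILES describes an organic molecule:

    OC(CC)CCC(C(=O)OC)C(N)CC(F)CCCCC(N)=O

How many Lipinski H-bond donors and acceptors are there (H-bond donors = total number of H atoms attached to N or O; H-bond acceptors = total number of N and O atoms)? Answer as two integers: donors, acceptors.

5, 6

Donors: find every N or O and count the H atoms it carries.
  atom 1 (O): bond orders sum to 1 → 1 H
  atom 9 (O): bond orders sum to 2 → 0 H
  atom 10 (O): bond orders sum to 2 → 0 H
  atom 13 (N): bond orders sum to 1 → 2 H
  atom 22 (N): bond orders sum to 1 → 2 H
  atom 23 (O): bond orders sum to 2 → 0 H
Lipinski HBD = 5.
Acceptors: N atoms = 2, O atoms = 4 → HBA = 6.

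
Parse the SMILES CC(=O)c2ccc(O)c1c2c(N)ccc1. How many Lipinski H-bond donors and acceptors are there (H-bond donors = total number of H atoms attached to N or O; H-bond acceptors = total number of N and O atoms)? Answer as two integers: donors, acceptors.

Donors: find every N or O and count the H atoms it carries.
  atom 3 (O): bond orders sum to 2 → 0 H
  atom 8 (O): bond orders sum to 1 → 1 H
  atom 12 (N): bond orders sum to 1 → 2 H
Lipinski HBD = 3.
Acceptors: N atoms = 1, O atoms = 2 → HBA = 3.

3, 3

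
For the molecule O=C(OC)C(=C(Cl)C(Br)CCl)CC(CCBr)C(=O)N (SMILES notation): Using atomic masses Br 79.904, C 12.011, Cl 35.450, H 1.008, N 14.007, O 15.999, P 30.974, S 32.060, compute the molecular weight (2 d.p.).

First, the molecular formula is C11H15Br2Cl2NO3 (counting implicit H from valence).
  Br: 2 × 79.904 = 159.808
  C: 11 × 12.011 = 132.121
  Cl: 2 × 35.450 = 70.900
  H: 15 × 1.008 = 15.120
  N: 1 × 14.007 = 14.007
  O: 3 × 15.999 = 47.997
Sum: 2×79.904 + 11×12.011 + 2×35.450 + 15×1.008 + 1×14.007 + 3×15.999 = 439.953 → 439.95 g/mol.

439.95 g/mol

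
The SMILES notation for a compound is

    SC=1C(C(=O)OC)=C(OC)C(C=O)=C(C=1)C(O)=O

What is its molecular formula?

C11H10O6S

Walk through each heavy atom and fill implicit hydrogens from standard valence (C 4, N 3, O 2, S 2, halogen 1):
  atom 1: S, bond orders sum to 1 (valence 2) → 1 H
  atom 2: C, bond orders sum to 4 (valence 4) → 0 H
  atom 3: C, bond orders sum to 4 (valence 4) → 0 H
  atom 4: C, bond orders sum to 4 (valence 4) → 0 H
  atom 5: O, bond orders sum to 2 (valence 2) → 0 H
  atom 6: O, bond orders sum to 2 (valence 2) → 0 H
  atom 7: C, bond orders sum to 1 (valence 4) → 3 H
  atom 8: C, bond orders sum to 4 (valence 4) → 0 H
  atom 9: O, bond orders sum to 2 (valence 2) → 0 H
  atom 10: C, bond orders sum to 1 (valence 4) → 3 H
  atom 11: C, bond orders sum to 4 (valence 4) → 0 H
  atom 12: C, bond orders sum to 3 (valence 4) → 1 H
  atom 13: O, bond orders sum to 2 (valence 2) → 0 H
  atom 14: C, bond orders sum to 4 (valence 4) → 0 H
  atom 15: C, bond orders sum to 3 (valence 4) → 1 H
  atom 16: C, bond orders sum to 4 (valence 4) → 0 H
  atom 17: O, bond orders sum to 1 (valence 2) → 1 H
  atom 18: O, bond orders sum to 2 (valence 2) → 0 H
Totals → C:11, H:10, O:6, S:1.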